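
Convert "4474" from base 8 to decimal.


Input: "4474" in base 8
Positional expansion:
  Digit '4' (value 4) x 8^3 = 2048
  Digit '4' (value 4) x 8^2 = 256
  Digit '7' (value 7) x 8^1 = 56
  Digit '4' (value 4) x 8^0 = 4
Sum = 2364

2364


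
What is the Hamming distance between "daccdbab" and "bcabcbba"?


Comparing "daccdbab" and "bcabcbba" position by position:
  Position 0: 'd' vs 'b' => differ
  Position 1: 'a' vs 'c' => differ
  Position 2: 'c' vs 'a' => differ
  Position 3: 'c' vs 'b' => differ
  Position 4: 'd' vs 'c' => differ
  Position 5: 'b' vs 'b' => same
  Position 6: 'a' vs 'b' => differ
  Position 7: 'b' vs 'a' => differ
Total differences (Hamming distance): 7

7


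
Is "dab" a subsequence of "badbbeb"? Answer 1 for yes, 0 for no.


Check if "dab" is a subsequence of "badbbeb"
Greedy scan:
  Position 0 ('b'): no match needed
  Position 1 ('a'): no match needed
  Position 2 ('d'): matches sub[0] = 'd'
  Position 3 ('b'): no match needed
  Position 4 ('b'): no match needed
  Position 5 ('e'): no match needed
  Position 6 ('b'): no match needed
Only matched 1/3 characters => not a subsequence

0


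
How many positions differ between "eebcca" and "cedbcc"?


Comparing "eebcca" and "cedbcc" position by position:
  Position 0: 'e' vs 'c' => DIFFER
  Position 1: 'e' vs 'e' => same
  Position 2: 'b' vs 'd' => DIFFER
  Position 3: 'c' vs 'b' => DIFFER
  Position 4: 'c' vs 'c' => same
  Position 5: 'a' vs 'c' => DIFFER
Positions that differ: 4

4


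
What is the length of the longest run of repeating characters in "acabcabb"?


Input: "acabcabb"
Scanning for longest run:
  Position 1 ('c'): new char, reset run to 1
  Position 2 ('a'): new char, reset run to 1
  Position 3 ('b'): new char, reset run to 1
  Position 4 ('c'): new char, reset run to 1
  Position 5 ('a'): new char, reset run to 1
  Position 6 ('b'): new char, reset run to 1
  Position 7 ('b'): continues run of 'b', length=2
Longest run: 'b' with length 2

2


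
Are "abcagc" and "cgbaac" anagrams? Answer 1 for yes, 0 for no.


Strings: "abcagc", "cgbaac"
Sorted first:  aabccg
Sorted second: aabccg
Sorted forms match => anagrams

1


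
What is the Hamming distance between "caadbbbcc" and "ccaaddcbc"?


Comparing "caadbbbcc" and "ccaaddcbc" position by position:
  Position 0: 'c' vs 'c' => same
  Position 1: 'a' vs 'c' => differ
  Position 2: 'a' vs 'a' => same
  Position 3: 'd' vs 'a' => differ
  Position 4: 'b' vs 'd' => differ
  Position 5: 'b' vs 'd' => differ
  Position 6: 'b' vs 'c' => differ
  Position 7: 'c' vs 'b' => differ
  Position 8: 'c' vs 'c' => same
Total differences (Hamming distance): 6

6


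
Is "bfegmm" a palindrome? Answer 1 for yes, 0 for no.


Input: bfegmm
Reversed: mmgefb
  Compare pos 0 ('b') with pos 5 ('m'): MISMATCH
  Compare pos 1 ('f') with pos 4 ('m'): MISMATCH
  Compare pos 2 ('e') with pos 3 ('g'): MISMATCH
Result: not a palindrome

0


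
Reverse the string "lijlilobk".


Input: lijlilobk
Reading characters right to left:
  Position 8: 'k'
  Position 7: 'b'
  Position 6: 'o'
  Position 5: 'l'
  Position 4: 'i'
  Position 3: 'l'
  Position 2: 'j'
  Position 1: 'i'
  Position 0: 'l'
Reversed: kboliljil

kboliljil


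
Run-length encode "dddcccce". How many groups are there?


Input: dddcccce
Scanning for consecutive runs:
  Group 1: 'd' x 3 (positions 0-2)
  Group 2: 'c' x 4 (positions 3-6)
  Group 3: 'e' x 1 (positions 7-7)
Total groups: 3

3


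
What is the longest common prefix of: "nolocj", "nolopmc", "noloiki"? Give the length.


Words: nolocj, nolopmc, noloiki
  Position 0: all 'n' => match
  Position 1: all 'o' => match
  Position 2: all 'l' => match
  Position 3: all 'o' => match
  Position 4: ('c', 'p', 'i') => mismatch, stop
LCP = "nolo" (length 4)

4


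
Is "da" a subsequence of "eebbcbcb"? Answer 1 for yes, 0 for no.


Check if "da" is a subsequence of "eebbcbcb"
Greedy scan:
  Position 0 ('e'): no match needed
  Position 1 ('e'): no match needed
  Position 2 ('b'): no match needed
  Position 3 ('b'): no match needed
  Position 4 ('c'): no match needed
  Position 5 ('b'): no match needed
  Position 6 ('c'): no match needed
  Position 7 ('b'): no match needed
Only matched 0/2 characters => not a subsequence

0


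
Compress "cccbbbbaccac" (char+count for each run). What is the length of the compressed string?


Input: cccbbbbaccac
Runs:
  'c' x 3 => "c3"
  'b' x 4 => "b4"
  'a' x 1 => "a1"
  'c' x 2 => "c2"
  'a' x 1 => "a1"
  'c' x 1 => "c1"
Compressed: "c3b4a1c2a1c1"
Compressed length: 12

12


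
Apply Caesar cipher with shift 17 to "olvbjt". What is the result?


Caesar cipher: shift "olvbjt" by 17
  'o' (pos 14) + 17 = pos 5 = 'f'
  'l' (pos 11) + 17 = pos 2 = 'c'
  'v' (pos 21) + 17 = pos 12 = 'm'
  'b' (pos 1) + 17 = pos 18 = 's'
  'j' (pos 9) + 17 = pos 0 = 'a'
  't' (pos 19) + 17 = pos 10 = 'k'
Result: fcmsak

fcmsak


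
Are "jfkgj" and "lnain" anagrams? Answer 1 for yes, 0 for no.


Strings: "jfkgj", "lnain"
Sorted first:  fgjjk
Sorted second: ailnn
Differ at position 0: 'f' vs 'a' => not anagrams

0


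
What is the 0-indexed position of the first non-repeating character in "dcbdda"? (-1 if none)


Input: dcbdda
Character frequencies:
  'a': 1
  'b': 1
  'c': 1
  'd': 3
Scanning left to right for freq == 1:
  Position 0 ('d'): freq=3, skip
  Position 1 ('c'): unique! => answer = 1

1


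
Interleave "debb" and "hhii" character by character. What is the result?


Interleaving "debb" and "hhii":
  Position 0: 'd' from first, 'h' from second => "dh"
  Position 1: 'e' from first, 'h' from second => "eh"
  Position 2: 'b' from first, 'i' from second => "bi"
  Position 3: 'b' from first, 'i' from second => "bi"
Result: dhehbibi

dhehbibi


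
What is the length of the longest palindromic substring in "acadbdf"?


Input: "acadbdf"
Checking substrings for palindromes:
  [0:3] "aca" (len 3) => palindrome
  [3:6] "dbd" (len 3) => palindrome
Longest palindromic substring: "aca" with length 3

3


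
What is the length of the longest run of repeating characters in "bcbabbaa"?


Input: "bcbabbaa"
Scanning for longest run:
  Position 1 ('c'): new char, reset run to 1
  Position 2 ('b'): new char, reset run to 1
  Position 3 ('a'): new char, reset run to 1
  Position 4 ('b'): new char, reset run to 1
  Position 5 ('b'): continues run of 'b', length=2
  Position 6 ('a'): new char, reset run to 1
  Position 7 ('a'): continues run of 'a', length=2
Longest run: 'b' with length 2

2


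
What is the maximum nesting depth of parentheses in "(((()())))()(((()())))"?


Input: "(((()())))()(((()())))"
Tracking depth:
  Position 0 '(': depth becomes 1
  Position 1 '(': depth becomes 2
  Position 2 '(': depth becomes 3
  Position 3 '(': depth becomes 4
  Position 4 ')': depth becomes 3
  Position 5 '(': depth becomes 4
  Position 6 ')': depth becomes 3
  Position 7 ')': depth becomes 2
  Position 8 ')': depth becomes 1
  Position 9 ')': depth becomes 0
  Position 10 '(': depth becomes 1
  Position 11 ')': depth becomes 0
  Position 12 '(': depth becomes 1
  Position 13 '(': depth becomes 2
  Position 14 '(': depth becomes 3
  Position 15 '(': depth becomes 4
  Position 16 ')': depth becomes 3
  Position 17 '(': depth becomes 4
  Position 18 ')': depth becomes 3
  Position 19 ')': depth becomes 2
  Position 20 ')': depth becomes 1
  Position 21 ')': depth becomes 0
Maximum depth reached: 4

4


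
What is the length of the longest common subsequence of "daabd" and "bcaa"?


LCS of "daabd" and "bcaa"
DP table:
           b    c    a    a
      0    0    0    0    0
  d   0    0    0    0    0
  a   0    0    0    1    1
  a   0    0    0    1    2
  b   0    1    1    1    2
  d   0    1    1    1    2
LCS length = dp[5][4] = 2

2


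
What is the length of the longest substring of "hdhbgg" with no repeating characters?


Input: "hdhbgg"
Sliding window (track last position of each char):
  Position 0 ('h'): window [0,0] length 1 -- new best
  Position 1 ('d'): window [0,1] length 2 -- new best
  Position 2 ('h'): repeat (last at 0), move window start to 1
  Position 2 ('h'): window [1,2] length 2
  Position 3 ('b'): window [1,3] length 3 -- new best
  Position 4 ('g'): window [1,4] length 4 -- new best
  Position 5 ('g'): repeat (last at 4), move window start to 5
  Position 5 ('g'): window [5,5] length 1
Longest substring with no repeats: "dhbg" with length 4

4


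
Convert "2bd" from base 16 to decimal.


Input: "2bd" in base 16
Positional expansion:
  Digit '2' (value 2) x 16^2 = 512
  Digit 'b' (value 11) x 16^1 = 176
  Digit 'd' (value 13) x 16^0 = 13
Sum = 701

701


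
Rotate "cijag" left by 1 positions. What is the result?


Input: "cijag", rotate left by 1
First 1 characters: "c"
Remaining characters: "ijag"
Concatenate remaining + first: "ijag" + "c" = "ijagc"

ijagc


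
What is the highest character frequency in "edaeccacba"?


Input: edaeccacba
Character counts:
  'a': 3
  'b': 1
  'c': 3
  'd': 1
  'e': 2
Maximum frequency: 3

3


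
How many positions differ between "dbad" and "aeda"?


Comparing "dbad" and "aeda" position by position:
  Position 0: 'd' vs 'a' => DIFFER
  Position 1: 'b' vs 'e' => DIFFER
  Position 2: 'a' vs 'd' => DIFFER
  Position 3: 'd' vs 'a' => DIFFER
Positions that differ: 4

4


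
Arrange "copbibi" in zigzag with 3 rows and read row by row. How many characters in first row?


Zigzag "copbibi" into 3 rows:
Placing characters:
  'c' => row 0
  'o' => row 1
  'p' => row 2
  'b' => row 1
  'i' => row 0
  'b' => row 1
  'i' => row 2
Rows:
  Row 0: "ci"
  Row 1: "obb"
  Row 2: "pi"
First row length: 2

2


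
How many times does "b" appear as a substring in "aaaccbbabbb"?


Searching for "b" in "aaaccbbabbb"
Scanning each position:
  Position 0: "a" => no
  Position 1: "a" => no
  Position 2: "a" => no
  Position 3: "c" => no
  Position 4: "c" => no
  Position 5: "b" => MATCH
  Position 6: "b" => MATCH
  Position 7: "a" => no
  Position 8: "b" => MATCH
  Position 9: "b" => MATCH
  Position 10: "b" => MATCH
Total occurrences: 5

5


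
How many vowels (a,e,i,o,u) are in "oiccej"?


Input: oiccej
Checking each character:
  'o' at position 0: vowel (running total: 1)
  'i' at position 1: vowel (running total: 2)
  'c' at position 2: consonant
  'c' at position 3: consonant
  'e' at position 4: vowel (running total: 3)
  'j' at position 5: consonant
Total vowels: 3

3


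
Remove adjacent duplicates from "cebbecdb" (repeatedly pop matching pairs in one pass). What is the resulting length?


Input: cebbecdb
Stack-based adjacent duplicate removal:
  Read 'c': push. Stack: c
  Read 'e': push. Stack: ce
  Read 'b': push. Stack: ceb
  Read 'b': matches stack top 'b' => pop. Stack: ce
  Read 'e': matches stack top 'e' => pop. Stack: c
  Read 'c': matches stack top 'c' => pop. Stack: (empty)
  Read 'd': push. Stack: d
  Read 'b': push. Stack: db
Final stack: "db" (length 2)

2


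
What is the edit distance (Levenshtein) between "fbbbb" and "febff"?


Computing edit distance: "fbbbb" -> "febff"
DP table:
           f    e    b    f    f
      0    1    2    3    4    5
  f   1    0    1    2    3    4
  b   2    1    1    1    2    3
  b   3    2    2    1    2    3
  b   4    3    3    2    2    3
  b   5    4    4    3    3    3
Edit distance = dp[5][5] = 3

3


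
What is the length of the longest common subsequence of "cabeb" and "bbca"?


LCS of "cabeb" and "bbca"
DP table:
           b    b    c    a
      0    0    0    0    0
  c   0    0    0    1    1
  a   0    0    0    1    2
  b   0    1    1    1    2
  e   0    1    1    1    2
  b   0    1    2    2    2
LCS length = dp[5][4] = 2

2


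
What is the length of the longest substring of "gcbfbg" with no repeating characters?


Input: "gcbfbg"
Sliding window (track last position of each char):
  Position 0 ('g'): window [0,0] length 1 -- new best
  Position 1 ('c'): window [0,1] length 2 -- new best
  Position 2 ('b'): window [0,2] length 3 -- new best
  Position 3 ('f'): window [0,3] length 4 -- new best
  Position 4 ('b'): repeat (last at 2), move window start to 3
  Position 4 ('b'): window [3,4] length 2
  Position 5 ('g'): window [3,5] length 3
Longest substring with no repeats: "gcbf" with length 4

4


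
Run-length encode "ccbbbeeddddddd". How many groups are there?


Input: ccbbbeeddddddd
Scanning for consecutive runs:
  Group 1: 'c' x 2 (positions 0-1)
  Group 2: 'b' x 3 (positions 2-4)
  Group 3: 'e' x 2 (positions 5-6)
  Group 4: 'd' x 7 (positions 7-13)
Total groups: 4

4


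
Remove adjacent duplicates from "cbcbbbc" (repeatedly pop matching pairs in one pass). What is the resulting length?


Input: cbcbbbc
Stack-based adjacent duplicate removal:
  Read 'c': push. Stack: c
  Read 'b': push. Stack: cb
  Read 'c': push. Stack: cbc
  Read 'b': push. Stack: cbcb
  Read 'b': matches stack top 'b' => pop. Stack: cbc
  Read 'b': push. Stack: cbcb
  Read 'c': push. Stack: cbcbc
Final stack: "cbcbc" (length 5)

5


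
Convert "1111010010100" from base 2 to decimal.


Input: "1111010010100" in base 2
Positional expansion:
  Digit '1' (value 1) x 2^12 = 4096
  Digit '1' (value 1) x 2^11 = 2048
  Digit '1' (value 1) x 2^10 = 1024
  Digit '1' (value 1) x 2^9 = 512
  Digit '0' (value 0) x 2^8 = 0
  Digit '1' (value 1) x 2^7 = 128
  Digit '0' (value 0) x 2^6 = 0
  Digit '0' (value 0) x 2^5 = 0
  Digit '1' (value 1) x 2^4 = 16
  Digit '0' (value 0) x 2^3 = 0
  Digit '1' (value 1) x 2^2 = 4
  Digit '0' (value 0) x 2^1 = 0
  Digit '0' (value 0) x 2^0 = 0
Sum = 7828

7828


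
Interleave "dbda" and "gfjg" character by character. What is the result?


Interleaving "dbda" and "gfjg":
  Position 0: 'd' from first, 'g' from second => "dg"
  Position 1: 'b' from first, 'f' from second => "bf"
  Position 2: 'd' from first, 'j' from second => "dj"
  Position 3: 'a' from first, 'g' from second => "ag"
Result: dgbfdjag

dgbfdjag


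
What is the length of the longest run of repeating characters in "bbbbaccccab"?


Input: "bbbbaccccab"
Scanning for longest run:
  Position 1 ('b'): continues run of 'b', length=2
  Position 2 ('b'): continues run of 'b', length=3
  Position 3 ('b'): continues run of 'b', length=4
  Position 4 ('a'): new char, reset run to 1
  Position 5 ('c'): new char, reset run to 1
  Position 6 ('c'): continues run of 'c', length=2
  Position 7 ('c'): continues run of 'c', length=3
  Position 8 ('c'): continues run of 'c', length=4
  Position 9 ('a'): new char, reset run to 1
  Position 10 ('b'): new char, reset run to 1
Longest run: 'b' with length 4

4


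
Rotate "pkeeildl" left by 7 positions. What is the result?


Input: "pkeeildl", rotate left by 7
First 7 characters: "pkeeild"
Remaining characters: "l"
Concatenate remaining + first: "l" + "pkeeild" = "lpkeeild"

lpkeeild


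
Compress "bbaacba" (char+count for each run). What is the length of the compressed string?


Input: bbaacba
Runs:
  'b' x 2 => "b2"
  'a' x 2 => "a2"
  'c' x 1 => "c1"
  'b' x 1 => "b1"
  'a' x 1 => "a1"
Compressed: "b2a2c1b1a1"
Compressed length: 10

10


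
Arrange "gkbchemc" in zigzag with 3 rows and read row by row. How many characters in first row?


Zigzag "gkbchemc" into 3 rows:
Placing characters:
  'g' => row 0
  'k' => row 1
  'b' => row 2
  'c' => row 1
  'h' => row 0
  'e' => row 1
  'm' => row 2
  'c' => row 1
Rows:
  Row 0: "gh"
  Row 1: "kcec"
  Row 2: "bm"
First row length: 2

2


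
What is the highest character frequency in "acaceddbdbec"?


Input: acaceddbdbec
Character counts:
  'a': 2
  'b': 2
  'c': 3
  'd': 3
  'e': 2
Maximum frequency: 3

3


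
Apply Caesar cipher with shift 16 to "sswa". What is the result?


Caesar cipher: shift "sswa" by 16
  's' (pos 18) + 16 = pos 8 = 'i'
  's' (pos 18) + 16 = pos 8 = 'i'
  'w' (pos 22) + 16 = pos 12 = 'm'
  'a' (pos 0) + 16 = pos 16 = 'q'
Result: iimq

iimq


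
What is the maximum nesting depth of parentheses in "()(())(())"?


Input: "()(())(())"
Tracking depth:
  Position 0 '(': depth becomes 1
  Position 1 ')': depth becomes 0
  Position 2 '(': depth becomes 1
  Position 3 '(': depth becomes 2
  Position 4 ')': depth becomes 1
  Position 5 ')': depth becomes 0
  Position 6 '(': depth becomes 1
  Position 7 '(': depth becomes 2
  Position 8 ')': depth becomes 1
  Position 9 ')': depth becomes 0
Maximum depth reached: 2

2


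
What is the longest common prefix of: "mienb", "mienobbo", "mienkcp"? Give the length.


Words: mienb, mienobbo, mienkcp
  Position 0: all 'm' => match
  Position 1: all 'i' => match
  Position 2: all 'e' => match
  Position 3: all 'n' => match
  Position 4: ('b', 'o', 'k') => mismatch, stop
LCP = "mien" (length 4)

4


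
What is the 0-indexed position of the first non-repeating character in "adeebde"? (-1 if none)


Input: adeebde
Character frequencies:
  'a': 1
  'b': 1
  'd': 2
  'e': 3
Scanning left to right for freq == 1:
  Position 0 ('a'): unique! => answer = 0

0


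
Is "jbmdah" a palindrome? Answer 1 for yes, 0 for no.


Input: jbmdah
Reversed: hadmbj
  Compare pos 0 ('j') with pos 5 ('h'): MISMATCH
  Compare pos 1 ('b') with pos 4 ('a'): MISMATCH
  Compare pos 2 ('m') with pos 3 ('d'): MISMATCH
Result: not a palindrome

0


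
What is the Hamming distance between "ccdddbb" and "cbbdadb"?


Comparing "ccdddbb" and "cbbdadb" position by position:
  Position 0: 'c' vs 'c' => same
  Position 1: 'c' vs 'b' => differ
  Position 2: 'd' vs 'b' => differ
  Position 3: 'd' vs 'd' => same
  Position 4: 'd' vs 'a' => differ
  Position 5: 'b' vs 'd' => differ
  Position 6: 'b' vs 'b' => same
Total differences (Hamming distance): 4

4


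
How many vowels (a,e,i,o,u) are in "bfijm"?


Input: bfijm
Checking each character:
  'b' at position 0: consonant
  'f' at position 1: consonant
  'i' at position 2: vowel (running total: 1)
  'j' at position 3: consonant
  'm' at position 4: consonant
Total vowels: 1

1


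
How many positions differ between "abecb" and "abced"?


Comparing "abecb" and "abced" position by position:
  Position 0: 'a' vs 'a' => same
  Position 1: 'b' vs 'b' => same
  Position 2: 'e' vs 'c' => DIFFER
  Position 3: 'c' vs 'e' => DIFFER
  Position 4: 'b' vs 'd' => DIFFER
Positions that differ: 3

3


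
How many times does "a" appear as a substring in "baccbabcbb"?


Searching for "a" in "baccbabcbb"
Scanning each position:
  Position 0: "b" => no
  Position 1: "a" => MATCH
  Position 2: "c" => no
  Position 3: "c" => no
  Position 4: "b" => no
  Position 5: "a" => MATCH
  Position 6: "b" => no
  Position 7: "c" => no
  Position 8: "b" => no
  Position 9: "b" => no
Total occurrences: 2

2


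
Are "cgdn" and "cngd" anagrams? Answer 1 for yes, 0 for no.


Strings: "cgdn", "cngd"
Sorted first:  cdgn
Sorted second: cdgn
Sorted forms match => anagrams

1


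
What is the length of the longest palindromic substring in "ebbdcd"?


Input: "ebbdcd"
Checking substrings for palindromes:
  [3:6] "dcd" (len 3) => palindrome
  [1:3] "bb" (len 2) => palindrome
Longest palindromic substring: "dcd" with length 3

3


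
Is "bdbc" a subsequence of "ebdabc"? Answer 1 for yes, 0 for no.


Check if "bdbc" is a subsequence of "ebdabc"
Greedy scan:
  Position 0 ('e'): no match needed
  Position 1 ('b'): matches sub[0] = 'b'
  Position 2 ('d'): matches sub[1] = 'd'
  Position 3 ('a'): no match needed
  Position 4 ('b'): matches sub[2] = 'b'
  Position 5 ('c'): matches sub[3] = 'c'
All 4 characters matched => is a subsequence

1


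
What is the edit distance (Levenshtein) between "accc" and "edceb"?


Computing edit distance: "accc" -> "edceb"
DP table:
           e    d    c    e    b
      0    1    2    3    4    5
  a   1    1    2    3    4    5
  c   2    2    2    2    3    4
  c   3    3    3    2    3    4
  c   4    4    4    3    3    4
Edit distance = dp[4][5] = 4

4


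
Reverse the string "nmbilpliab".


Input: nmbilpliab
Reading characters right to left:
  Position 9: 'b'
  Position 8: 'a'
  Position 7: 'i'
  Position 6: 'l'
  Position 5: 'p'
  Position 4: 'l'
  Position 3: 'i'
  Position 2: 'b'
  Position 1: 'm'
  Position 0: 'n'
Reversed: bailplibmn

bailplibmn


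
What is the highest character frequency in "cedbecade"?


Input: cedbecade
Character counts:
  'a': 1
  'b': 1
  'c': 2
  'd': 2
  'e': 3
Maximum frequency: 3

3


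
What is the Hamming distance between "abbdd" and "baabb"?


Comparing "abbdd" and "baabb" position by position:
  Position 0: 'a' vs 'b' => differ
  Position 1: 'b' vs 'a' => differ
  Position 2: 'b' vs 'a' => differ
  Position 3: 'd' vs 'b' => differ
  Position 4: 'd' vs 'b' => differ
Total differences (Hamming distance): 5

5


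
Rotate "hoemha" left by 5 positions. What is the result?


Input: "hoemha", rotate left by 5
First 5 characters: "hoemh"
Remaining characters: "a"
Concatenate remaining + first: "a" + "hoemh" = "ahoemh"

ahoemh


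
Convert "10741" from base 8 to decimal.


Input: "10741" in base 8
Positional expansion:
  Digit '1' (value 1) x 8^4 = 4096
  Digit '0' (value 0) x 8^3 = 0
  Digit '7' (value 7) x 8^2 = 448
  Digit '4' (value 4) x 8^1 = 32
  Digit '1' (value 1) x 8^0 = 1
Sum = 4577

4577


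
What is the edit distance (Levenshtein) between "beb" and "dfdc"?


Computing edit distance: "beb" -> "dfdc"
DP table:
           d    f    d    c
      0    1    2    3    4
  b   1    1    2    3    4
  e   2    2    2    3    4
  b   3    3    3    3    4
Edit distance = dp[3][4] = 4

4


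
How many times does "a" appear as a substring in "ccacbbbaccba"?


Searching for "a" in "ccacbbbaccba"
Scanning each position:
  Position 0: "c" => no
  Position 1: "c" => no
  Position 2: "a" => MATCH
  Position 3: "c" => no
  Position 4: "b" => no
  Position 5: "b" => no
  Position 6: "b" => no
  Position 7: "a" => MATCH
  Position 8: "c" => no
  Position 9: "c" => no
  Position 10: "b" => no
  Position 11: "a" => MATCH
Total occurrences: 3

3


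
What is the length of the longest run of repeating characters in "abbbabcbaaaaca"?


Input: "abbbabcbaaaaca"
Scanning for longest run:
  Position 1 ('b'): new char, reset run to 1
  Position 2 ('b'): continues run of 'b', length=2
  Position 3 ('b'): continues run of 'b', length=3
  Position 4 ('a'): new char, reset run to 1
  Position 5 ('b'): new char, reset run to 1
  Position 6 ('c'): new char, reset run to 1
  Position 7 ('b'): new char, reset run to 1
  Position 8 ('a'): new char, reset run to 1
  Position 9 ('a'): continues run of 'a', length=2
  Position 10 ('a'): continues run of 'a', length=3
  Position 11 ('a'): continues run of 'a', length=4
  Position 12 ('c'): new char, reset run to 1
  Position 13 ('a'): new char, reset run to 1
Longest run: 'a' with length 4

4


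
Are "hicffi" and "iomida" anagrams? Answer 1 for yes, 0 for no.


Strings: "hicffi", "iomida"
Sorted first:  cffhii
Sorted second: adiimo
Differ at position 0: 'c' vs 'a' => not anagrams

0


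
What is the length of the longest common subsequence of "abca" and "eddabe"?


LCS of "abca" and "eddabe"
DP table:
           e    d    d    a    b    e
      0    0    0    0    0    0    0
  a   0    0    0    0    1    1    1
  b   0    0    0    0    1    2    2
  c   0    0    0    0    1    2    2
  a   0    0    0    0    1    2    2
LCS length = dp[4][6] = 2

2


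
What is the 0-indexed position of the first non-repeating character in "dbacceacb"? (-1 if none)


Input: dbacceacb
Character frequencies:
  'a': 2
  'b': 2
  'c': 3
  'd': 1
  'e': 1
Scanning left to right for freq == 1:
  Position 0 ('d'): unique! => answer = 0

0


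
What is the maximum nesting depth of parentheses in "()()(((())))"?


Input: "()()(((())))"
Tracking depth:
  Position 0 '(': depth becomes 1
  Position 1 ')': depth becomes 0
  Position 2 '(': depth becomes 1
  Position 3 ')': depth becomes 0
  Position 4 '(': depth becomes 1
  Position 5 '(': depth becomes 2
  Position 6 '(': depth becomes 3
  Position 7 '(': depth becomes 4
  Position 8 ')': depth becomes 3
  Position 9 ')': depth becomes 2
  Position 10 ')': depth becomes 1
  Position 11 ')': depth becomes 0
Maximum depth reached: 4

4


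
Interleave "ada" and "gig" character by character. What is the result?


Interleaving "ada" and "gig":
  Position 0: 'a' from first, 'g' from second => "ag"
  Position 1: 'd' from first, 'i' from second => "di"
  Position 2: 'a' from first, 'g' from second => "ag"
Result: agdiag

agdiag


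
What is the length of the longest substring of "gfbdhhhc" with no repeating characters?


Input: "gfbdhhhc"
Sliding window (track last position of each char):
  Position 0 ('g'): window [0,0] length 1 -- new best
  Position 1 ('f'): window [0,1] length 2 -- new best
  Position 2 ('b'): window [0,2] length 3 -- new best
  Position 3 ('d'): window [0,3] length 4 -- new best
  Position 4 ('h'): window [0,4] length 5 -- new best
  Position 5 ('h'): repeat (last at 4), move window start to 5
  Position 5 ('h'): window [5,5] length 1
  Position 6 ('h'): repeat (last at 5), move window start to 6
  Position 6 ('h'): window [6,6] length 1
  Position 7 ('c'): window [6,7] length 2
Longest substring with no repeats: "gfbdh" with length 5

5


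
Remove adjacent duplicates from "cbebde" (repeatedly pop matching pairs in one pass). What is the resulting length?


Input: cbebde
Stack-based adjacent duplicate removal:
  Read 'c': push. Stack: c
  Read 'b': push. Stack: cb
  Read 'e': push. Stack: cbe
  Read 'b': push. Stack: cbeb
  Read 'd': push. Stack: cbebd
  Read 'e': push. Stack: cbebde
Final stack: "cbebde" (length 6)

6


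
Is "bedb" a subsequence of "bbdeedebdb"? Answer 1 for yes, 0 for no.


Check if "bedb" is a subsequence of "bbdeedebdb"
Greedy scan:
  Position 0 ('b'): matches sub[0] = 'b'
  Position 1 ('b'): no match needed
  Position 2 ('d'): no match needed
  Position 3 ('e'): matches sub[1] = 'e'
  Position 4 ('e'): no match needed
  Position 5 ('d'): matches sub[2] = 'd'
  Position 6 ('e'): no match needed
  Position 7 ('b'): matches sub[3] = 'b'
  Position 8 ('d'): no match needed
  Position 9 ('b'): no match needed
All 4 characters matched => is a subsequence

1


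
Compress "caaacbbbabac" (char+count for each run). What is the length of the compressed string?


Input: caaacbbbabac
Runs:
  'c' x 1 => "c1"
  'a' x 3 => "a3"
  'c' x 1 => "c1"
  'b' x 3 => "b3"
  'a' x 1 => "a1"
  'b' x 1 => "b1"
  'a' x 1 => "a1"
  'c' x 1 => "c1"
Compressed: "c1a3c1b3a1b1a1c1"
Compressed length: 16

16


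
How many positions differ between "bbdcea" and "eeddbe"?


Comparing "bbdcea" and "eeddbe" position by position:
  Position 0: 'b' vs 'e' => DIFFER
  Position 1: 'b' vs 'e' => DIFFER
  Position 2: 'd' vs 'd' => same
  Position 3: 'c' vs 'd' => DIFFER
  Position 4: 'e' vs 'b' => DIFFER
  Position 5: 'a' vs 'e' => DIFFER
Positions that differ: 5

5


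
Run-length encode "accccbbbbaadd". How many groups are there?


Input: accccbbbbaadd
Scanning for consecutive runs:
  Group 1: 'a' x 1 (positions 0-0)
  Group 2: 'c' x 4 (positions 1-4)
  Group 3: 'b' x 4 (positions 5-8)
  Group 4: 'a' x 2 (positions 9-10)
  Group 5: 'd' x 2 (positions 11-12)
Total groups: 5

5


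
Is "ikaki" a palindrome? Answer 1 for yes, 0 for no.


Input: ikaki
Reversed: ikaki
  Compare pos 0 ('i') with pos 4 ('i'): match
  Compare pos 1 ('k') with pos 3 ('k'): match
Result: palindrome

1


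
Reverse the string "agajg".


Input: agajg
Reading characters right to left:
  Position 4: 'g'
  Position 3: 'j'
  Position 2: 'a'
  Position 1: 'g'
  Position 0: 'a'
Reversed: gjaga

gjaga


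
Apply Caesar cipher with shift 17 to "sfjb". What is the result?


Caesar cipher: shift "sfjb" by 17
  's' (pos 18) + 17 = pos 9 = 'j'
  'f' (pos 5) + 17 = pos 22 = 'w'
  'j' (pos 9) + 17 = pos 0 = 'a'
  'b' (pos 1) + 17 = pos 18 = 's'
Result: jwas

jwas


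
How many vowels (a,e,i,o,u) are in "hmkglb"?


Input: hmkglb
Checking each character:
  'h' at position 0: consonant
  'm' at position 1: consonant
  'k' at position 2: consonant
  'g' at position 3: consonant
  'l' at position 4: consonant
  'b' at position 5: consonant
Total vowels: 0

0


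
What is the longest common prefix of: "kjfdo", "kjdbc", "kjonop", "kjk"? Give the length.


Words: kjfdo, kjdbc, kjonop, kjk
  Position 0: all 'k' => match
  Position 1: all 'j' => match
  Position 2: ('f', 'd', 'o', 'k') => mismatch, stop
LCP = "kj" (length 2)

2


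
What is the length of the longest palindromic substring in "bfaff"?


Input: "bfaff"
Checking substrings for palindromes:
  [1:4] "faf" (len 3) => palindrome
  [3:5] "ff" (len 2) => palindrome
Longest palindromic substring: "faf" with length 3

3


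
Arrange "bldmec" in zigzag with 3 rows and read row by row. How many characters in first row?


Zigzag "bldmec" into 3 rows:
Placing characters:
  'b' => row 0
  'l' => row 1
  'd' => row 2
  'm' => row 1
  'e' => row 0
  'c' => row 1
Rows:
  Row 0: "be"
  Row 1: "lmc"
  Row 2: "d"
First row length: 2

2


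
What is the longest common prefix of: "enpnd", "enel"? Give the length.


Words: enpnd, enel
  Position 0: all 'e' => match
  Position 1: all 'n' => match
  Position 2: ('p', 'e') => mismatch, stop
LCP = "en" (length 2)

2


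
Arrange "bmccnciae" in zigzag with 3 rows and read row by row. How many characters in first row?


Zigzag "bmccnciae" into 3 rows:
Placing characters:
  'b' => row 0
  'm' => row 1
  'c' => row 2
  'c' => row 1
  'n' => row 0
  'c' => row 1
  'i' => row 2
  'a' => row 1
  'e' => row 0
Rows:
  Row 0: "bne"
  Row 1: "mcca"
  Row 2: "ci"
First row length: 3

3


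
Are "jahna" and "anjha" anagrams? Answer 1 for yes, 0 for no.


Strings: "jahna", "anjha"
Sorted first:  aahjn
Sorted second: aahjn
Sorted forms match => anagrams

1


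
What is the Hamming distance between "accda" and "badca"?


Comparing "accda" and "badca" position by position:
  Position 0: 'a' vs 'b' => differ
  Position 1: 'c' vs 'a' => differ
  Position 2: 'c' vs 'd' => differ
  Position 3: 'd' vs 'c' => differ
  Position 4: 'a' vs 'a' => same
Total differences (Hamming distance): 4

4


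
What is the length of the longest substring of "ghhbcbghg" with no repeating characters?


Input: "ghhbcbghg"
Sliding window (track last position of each char):
  Position 0 ('g'): window [0,0] length 1 -- new best
  Position 1 ('h'): window [0,1] length 2 -- new best
  Position 2 ('h'): repeat (last at 1), move window start to 2
  Position 2 ('h'): window [2,2] length 1
  Position 3 ('b'): window [2,3] length 2
  Position 4 ('c'): window [2,4] length 3 -- new best
  Position 5 ('b'): repeat (last at 3), move window start to 4
  Position 5 ('b'): window [4,5] length 2
  Position 6 ('g'): window [4,6] length 3
  Position 7 ('h'): window [4,7] length 4 -- new best
  Position 8 ('g'): repeat (last at 6), move window start to 7
  Position 8 ('g'): window [7,8] length 2
Longest substring with no repeats: "cbgh" with length 4

4


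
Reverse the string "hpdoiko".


Input: hpdoiko
Reading characters right to left:
  Position 6: 'o'
  Position 5: 'k'
  Position 4: 'i'
  Position 3: 'o'
  Position 2: 'd'
  Position 1: 'p'
  Position 0: 'h'
Reversed: okiodph

okiodph


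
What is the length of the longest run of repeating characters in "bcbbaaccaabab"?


Input: "bcbbaaccaabab"
Scanning for longest run:
  Position 1 ('c'): new char, reset run to 1
  Position 2 ('b'): new char, reset run to 1
  Position 3 ('b'): continues run of 'b', length=2
  Position 4 ('a'): new char, reset run to 1
  Position 5 ('a'): continues run of 'a', length=2
  Position 6 ('c'): new char, reset run to 1
  Position 7 ('c'): continues run of 'c', length=2
  Position 8 ('a'): new char, reset run to 1
  Position 9 ('a'): continues run of 'a', length=2
  Position 10 ('b'): new char, reset run to 1
  Position 11 ('a'): new char, reset run to 1
  Position 12 ('b'): new char, reset run to 1
Longest run: 'b' with length 2

2


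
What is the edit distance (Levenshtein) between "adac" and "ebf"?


Computing edit distance: "adac" -> "ebf"
DP table:
           e    b    f
      0    1    2    3
  a   1    1    2    3
  d   2    2    2    3
  a   3    3    3    3
  c   4    4    4    4
Edit distance = dp[4][3] = 4

4


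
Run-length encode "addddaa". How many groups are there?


Input: addddaa
Scanning for consecutive runs:
  Group 1: 'a' x 1 (positions 0-0)
  Group 2: 'd' x 4 (positions 1-4)
  Group 3: 'a' x 2 (positions 5-6)
Total groups: 3

3


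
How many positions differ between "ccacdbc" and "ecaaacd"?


Comparing "ccacdbc" and "ecaaacd" position by position:
  Position 0: 'c' vs 'e' => DIFFER
  Position 1: 'c' vs 'c' => same
  Position 2: 'a' vs 'a' => same
  Position 3: 'c' vs 'a' => DIFFER
  Position 4: 'd' vs 'a' => DIFFER
  Position 5: 'b' vs 'c' => DIFFER
  Position 6: 'c' vs 'd' => DIFFER
Positions that differ: 5

5


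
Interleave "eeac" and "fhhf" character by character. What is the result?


Interleaving "eeac" and "fhhf":
  Position 0: 'e' from first, 'f' from second => "ef"
  Position 1: 'e' from first, 'h' from second => "eh"
  Position 2: 'a' from first, 'h' from second => "ah"
  Position 3: 'c' from first, 'f' from second => "cf"
Result: efehahcf

efehahcf


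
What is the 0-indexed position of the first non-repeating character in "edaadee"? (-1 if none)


Input: edaadee
Character frequencies:
  'a': 2
  'd': 2
  'e': 3
Scanning left to right for freq == 1:
  Position 0 ('e'): freq=3, skip
  Position 1 ('d'): freq=2, skip
  Position 2 ('a'): freq=2, skip
  Position 3 ('a'): freq=2, skip
  Position 4 ('d'): freq=2, skip
  Position 5 ('e'): freq=3, skip
  Position 6 ('e'): freq=3, skip
  No unique character found => answer = -1

-1


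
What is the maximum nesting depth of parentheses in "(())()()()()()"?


Input: "(())()()()()()"
Tracking depth:
  Position 0 '(': depth becomes 1
  Position 1 '(': depth becomes 2
  Position 2 ')': depth becomes 1
  Position 3 ')': depth becomes 0
  Position 4 '(': depth becomes 1
  Position 5 ')': depth becomes 0
  Position 6 '(': depth becomes 1
  Position 7 ')': depth becomes 0
  Position 8 '(': depth becomes 1
  Position 9 ')': depth becomes 0
  Position 10 '(': depth becomes 1
  Position 11 ')': depth becomes 0
  Position 12 '(': depth becomes 1
  Position 13 ')': depth becomes 0
Maximum depth reached: 2

2


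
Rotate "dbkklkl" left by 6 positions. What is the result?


Input: "dbkklkl", rotate left by 6
First 6 characters: "dbkklk"
Remaining characters: "l"
Concatenate remaining + first: "l" + "dbkklk" = "ldbkklk"

ldbkklk


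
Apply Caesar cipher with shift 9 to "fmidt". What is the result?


Caesar cipher: shift "fmidt" by 9
  'f' (pos 5) + 9 = pos 14 = 'o'
  'm' (pos 12) + 9 = pos 21 = 'v'
  'i' (pos 8) + 9 = pos 17 = 'r'
  'd' (pos 3) + 9 = pos 12 = 'm'
  't' (pos 19) + 9 = pos 2 = 'c'
Result: ovrmc

ovrmc


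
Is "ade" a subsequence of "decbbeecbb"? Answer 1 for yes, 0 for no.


Check if "ade" is a subsequence of "decbbeecbb"
Greedy scan:
  Position 0 ('d'): no match needed
  Position 1 ('e'): no match needed
  Position 2 ('c'): no match needed
  Position 3 ('b'): no match needed
  Position 4 ('b'): no match needed
  Position 5 ('e'): no match needed
  Position 6 ('e'): no match needed
  Position 7 ('c'): no match needed
  Position 8 ('b'): no match needed
  Position 9 ('b'): no match needed
Only matched 0/3 characters => not a subsequence

0


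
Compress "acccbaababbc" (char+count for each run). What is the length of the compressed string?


Input: acccbaababbc
Runs:
  'a' x 1 => "a1"
  'c' x 3 => "c3"
  'b' x 1 => "b1"
  'a' x 2 => "a2"
  'b' x 1 => "b1"
  'a' x 1 => "a1"
  'b' x 2 => "b2"
  'c' x 1 => "c1"
Compressed: "a1c3b1a2b1a1b2c1"
Compressed length: 16

16


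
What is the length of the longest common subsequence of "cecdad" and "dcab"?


LCS of "cecdad" and "dcab"
DP table:
           d    c    a    b
      0    0    0    0    0
  c   0    0    1    1    1
  e   0    0    1    1    1
  c   0    0    1    1    1
  d   0    1    1    1    1
  a   0    1    1    2    2
  d   0    1    1    2    2
LCS length = dp[6][4] = 2

2


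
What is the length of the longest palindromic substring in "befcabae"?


Input: "befcabae"
Checking substrings for palindromes:
  [4:7] "aba" (len 3) => palindrome
Longest palindromic substring: "aba" with length 3

3


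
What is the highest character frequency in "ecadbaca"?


Input: ecadbaca
Character counts:
  'a': 3
  'b': 1
  'c': 2
  'd': 1
  'e': 1
Maximum frequency: 3

3


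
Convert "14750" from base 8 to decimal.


Input: "14750" in base 8
Positional expansion:
  Digit '1' (value 1) x 8^4 = 4096
  Digit '4' (value 4) x 8^3 = 2048
  Digit '7' (value 7) x 8^2 = 448
  Digit '5' (value 5) x 8^1 = 40
  Digit '0' (value 0) x 8^0 = 0
Sum = 6632

6632


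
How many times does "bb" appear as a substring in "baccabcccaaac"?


Searching for "bb" in "baccabcccaaac"
Scanning each position:
  Position 0: "ba" => no
  Position 1: "ac" => no
  Position 2: "cc" => no
  Position 3: "ca" => no
  Position 4: "ab" => no
  Position 5: "bc" => no
  Position 6: "cc" => no
  Position 7: "cc" => no
  Position 8: "ca" => no
  Position 9: "aa" => no
  Position 10: "aa" => no
  Position 11: "ac" => no
Total occurrences: 0

0


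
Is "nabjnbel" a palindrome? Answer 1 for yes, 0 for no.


Input: nabjnbel
Reversed: lebnjban
  Compare pos 0 ('n') with pos 7 ('l'): MISMATCH
  Compare pos 1 ('a') with pos 6 ('e'): MISMATCH
  Compare pos 2 ('b') with pos 5 ('b'): match
  Compare pos 3 ('j') with pos 4 ('n'): MISMATCH
Result: not a palindrome

0


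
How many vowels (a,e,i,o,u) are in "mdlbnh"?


Input: mdlbnh
Checking each character:
  'm' at position 0: consonant
  'd' at position 1: consonant
  'l' at position 2: consonant
  'b' at position 3: consonant
  'n' at position 4: consonant
  'h' at position 5: consonant
Total vowels: 0

0


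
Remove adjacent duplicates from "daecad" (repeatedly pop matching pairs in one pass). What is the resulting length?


Input: daecad
Stack-based adjacent duplicate removal:
  Read 'd': push. Stack: d
  Read 'a': push. Stack: da
  Read 'e': push. Stack: dae
  Read 'c': push. Stack: daec
  Read 'a': push. Stack: daeca
  Read 'd': push. Stack: daecad
Final stack: "daecad" (length 6)

6


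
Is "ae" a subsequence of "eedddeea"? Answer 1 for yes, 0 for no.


Check if "ae" is a subsequence of "eedddeea"
Greedy scan:
  Position 0 ('e'): no match needed
  Position 1 ('e'): no match needed
  Position 2 ('d'): no match needed
  Position 3 ('d'): no match needed
  Position 4 ('d'): no match needed
  Position 5 ('e'): no match needed
  Position 6 ('e'): no match needed
  Position 7 ('a'): matches sub[0] = 'a'
Only matched 1/2 characters => not a subsequence

0


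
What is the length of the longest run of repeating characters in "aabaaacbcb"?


Input: "aabaaacbcb"
Scanning for longest run:
  Position 1 ('a'): continues run of 'a', length=2
  Position 2 ('b'): new char, reset run to 1
  Position 3 ('a'): new char, reset run to 1
  Position 4 ('a'): continues run of 'a', length=2
  Position 5 ('a'): continues run of 'a', length=3
  Position 6 ('c'): new char, reset run to 1
  Position 7 ('b'): new char, reset run to 1
  Position 8 ('c'): new char, reset run to 1
  Position 9 ('b'): new char, reset run to 1
Longest run: 'a' with length 3

3


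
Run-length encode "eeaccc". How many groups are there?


Input: eeaccc
Scanning for consecutive runs:
  Group 1: 'e' x 2 (positions 0-1)
  Group 2: 'a' x 1 (positions 2-2)
  Group 3: 'c' x 3 (positions 3-5)
Total groups: 3

3


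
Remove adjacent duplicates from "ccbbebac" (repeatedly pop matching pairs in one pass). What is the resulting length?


Input: ccbbebac
Stack-based adjacent duplicate removal:
  Read 'c': push. Stack: c
  Read 'c': matches stack top 'c' => pop. Stack: (empty)
  Read 'b': push. Stack: b
  Read 'b': matches stack top 'b' => pop. Stack: (empty)
  Read 'e': push. Stack: e
  Read 'b': push. Stack: eb
  Read 'a': push. Stack: eba
  Read 'c': push. Stack: ebac
Final stack: "ebac" (length 4)

4
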